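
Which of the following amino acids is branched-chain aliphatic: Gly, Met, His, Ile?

The BCAAs are Val, Leu, and Ile — aliphatic side chains with a branch point.
Of the listed options, only Ile belongs to this group.

Ile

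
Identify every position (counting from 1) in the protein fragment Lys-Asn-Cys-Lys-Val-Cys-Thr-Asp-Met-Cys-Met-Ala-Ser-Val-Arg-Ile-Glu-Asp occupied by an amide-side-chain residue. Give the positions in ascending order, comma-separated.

Asparagine (N) and glutamine (Q) have uncharged amide side chains.
Matching residues: Asn2.

2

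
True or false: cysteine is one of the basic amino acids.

The basic amino acids are Lys (K), Arg (R), and His (H).
Cysteine is not in this group.

False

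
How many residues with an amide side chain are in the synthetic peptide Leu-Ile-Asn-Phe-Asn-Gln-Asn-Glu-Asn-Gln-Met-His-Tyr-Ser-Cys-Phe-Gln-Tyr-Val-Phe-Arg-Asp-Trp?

7

The amide-side-chain residues are Asn (N) and Gln (Q).
Matching residues: Asn3, Asn5, Gln6, Asn7, Asn9, Gln10, Gln17.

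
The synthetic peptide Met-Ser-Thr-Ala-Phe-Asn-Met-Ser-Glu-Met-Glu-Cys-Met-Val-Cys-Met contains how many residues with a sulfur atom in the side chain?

Only Cys (C) and Met (M) have a sulfur atom in the side chain.
Matching residues: Met1, Met7, Met10, Cys12, Met13, Cys15, Met16.

7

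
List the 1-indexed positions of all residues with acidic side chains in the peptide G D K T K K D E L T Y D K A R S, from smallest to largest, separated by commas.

The acidic residues are Asp (D) and Glu (E), whose side chains end in a carboxylate group.
Matching residues: D2, D7, E8, D12.

2, 7, 8, 12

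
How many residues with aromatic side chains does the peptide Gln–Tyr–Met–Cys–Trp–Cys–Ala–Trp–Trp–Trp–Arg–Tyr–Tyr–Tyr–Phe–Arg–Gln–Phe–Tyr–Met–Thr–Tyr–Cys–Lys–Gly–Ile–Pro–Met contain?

Phenylalanine (F), tryptophan (W), and tyrosine (Y) have aromatic ring side chains.
Matching residues: Tyr2, Trp5, Trp8, Trp9, Trp10, Tyr12, Tyr13, Tyr14, Phe15, Phe18, Tyr19, Tyr22.

12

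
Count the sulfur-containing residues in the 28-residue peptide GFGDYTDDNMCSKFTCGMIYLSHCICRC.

7

The sulfur-bearing residues are cysteine (–SH) and methionine (–S–CH₃).
Matching residues: M10, C11, C16, M18, C24, C26, C28.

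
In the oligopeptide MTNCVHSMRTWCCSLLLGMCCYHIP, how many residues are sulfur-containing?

8

The sulfur-bearing residues are cysteine (–SH) and methionine (–S–CH₃).
Matching residues: M1, C4, M8, C12, C13, M19, C20, C21.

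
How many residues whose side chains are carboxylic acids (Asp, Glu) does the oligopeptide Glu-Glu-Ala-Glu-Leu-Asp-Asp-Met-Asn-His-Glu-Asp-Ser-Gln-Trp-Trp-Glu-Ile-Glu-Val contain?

9

Matching residues: Glu1, Glu2, Glu4, Asp6, Asp7, Glu11, Asp12, Glu17, Glu19.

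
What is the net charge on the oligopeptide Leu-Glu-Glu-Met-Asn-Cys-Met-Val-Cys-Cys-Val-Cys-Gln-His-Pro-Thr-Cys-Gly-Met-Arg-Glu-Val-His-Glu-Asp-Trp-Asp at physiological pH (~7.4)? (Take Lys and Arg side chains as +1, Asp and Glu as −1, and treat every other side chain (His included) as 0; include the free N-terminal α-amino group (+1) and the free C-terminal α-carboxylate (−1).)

-5

Positive (K, R): Arg20 → +1.
Negative (D, E): Glu2, Glu3, Glu21, Glu24, Asp25, Asp27 → −6.
The N-terminus (+1) and C-terminus (−1) cancel.
Net charge = (+1) + (−6) = −5.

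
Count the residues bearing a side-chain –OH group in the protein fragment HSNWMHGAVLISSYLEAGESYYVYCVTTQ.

10

The –OH-bearing residues are Ser, Thr (aliphatic alcohols), and Tyr (phenol).
Matching residues: S2, S12, S13, Y14, S20, Y21, Y22, Y24, T27, T28.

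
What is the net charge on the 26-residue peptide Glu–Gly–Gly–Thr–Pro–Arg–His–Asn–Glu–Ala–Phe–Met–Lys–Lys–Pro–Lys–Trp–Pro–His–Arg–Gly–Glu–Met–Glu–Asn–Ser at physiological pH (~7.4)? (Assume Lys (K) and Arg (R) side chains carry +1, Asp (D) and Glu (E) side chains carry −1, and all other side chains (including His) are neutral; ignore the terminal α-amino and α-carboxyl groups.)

+1

Positive (K, R): Arg6, Lys13, Lys14, Lys16, Arg20 → +5.
Negative (D, E): Glu1, Glu9, Glu22, Glu24 → −4.
Net charge = (+5) + (−4) = +1.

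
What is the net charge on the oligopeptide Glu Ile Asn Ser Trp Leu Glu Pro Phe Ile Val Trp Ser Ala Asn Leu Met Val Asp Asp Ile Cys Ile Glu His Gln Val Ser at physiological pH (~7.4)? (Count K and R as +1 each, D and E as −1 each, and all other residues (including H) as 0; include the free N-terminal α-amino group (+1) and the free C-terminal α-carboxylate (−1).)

Positive (K, R): none → +0.
Negative (D, E): Glu1, Glu7, Asp19, Asp20, Glu24 → −5.
The N-terminus (+1) and C-terminus (−1) cancel.
Net charge = (+0) + (−5) = −5.

-5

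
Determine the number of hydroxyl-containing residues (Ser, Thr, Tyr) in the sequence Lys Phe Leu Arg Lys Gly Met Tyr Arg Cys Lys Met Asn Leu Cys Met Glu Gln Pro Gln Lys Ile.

Matching residues: Tyr8.

1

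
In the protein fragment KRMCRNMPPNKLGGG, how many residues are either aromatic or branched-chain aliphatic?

Aromatic: F, W, Y. Branched-chain aliphatic: I, L, V.
Aromatic residues here: none (0).
Branched-chain aliphatic residues here: L12 (1).
The two groups share no amino acid, so total = 0 + 1 = 1.

1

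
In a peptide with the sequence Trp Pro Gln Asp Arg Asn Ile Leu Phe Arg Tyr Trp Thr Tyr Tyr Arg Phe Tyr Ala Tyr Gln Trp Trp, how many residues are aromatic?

F, W, and Y each carry an aromatic ring on the side chain.
Matching residues: Trp1, Phe9, Tyr11, Trp12, Tyr14, Tyr15, Phe17, Tyr18, Tyr20, Trp22, Trp23.

11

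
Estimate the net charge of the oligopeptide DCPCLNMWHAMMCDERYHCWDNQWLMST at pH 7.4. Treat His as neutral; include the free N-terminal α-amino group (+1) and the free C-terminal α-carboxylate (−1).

-3

The side chains ionized at physiological pH are Lys/Arg (+1) and Asp/Glu (−1); with His treated as neutral, nothing else contributes.
Positive (K, R): R16 → +1.
Negative (D, E): D1, D14, E15, D21 → −4.
The N-terminus (+1) and C-terminus (−1) cancel.
Net charge = (+1) + (−4) = −3.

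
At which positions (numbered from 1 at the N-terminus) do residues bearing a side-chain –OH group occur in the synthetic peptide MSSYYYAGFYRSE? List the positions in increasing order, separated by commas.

2, 3, 4, 5, 6, 10, 12

Serine (S), threonine (T), and tyrosine (Y) each carry a hydroxyl group on the side chain.
Matching residues: S2, S3, Y4, Y5, Y6, Y10, S12.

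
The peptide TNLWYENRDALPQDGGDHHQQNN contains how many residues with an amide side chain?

The amide-side-chain residues are Asn (N) and Gln (Q).
Matching residues: N2, N7, Q13, Q20, Q21, N22, N23.

7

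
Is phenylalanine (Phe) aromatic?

Phenylalanine (F), tryptophan (W), and tyrosine (Y) have aromatic ring side chains.
Phenylalanine is in this group.

Yes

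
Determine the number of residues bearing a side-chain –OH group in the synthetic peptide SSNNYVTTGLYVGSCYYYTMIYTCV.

S, T, and Y are the three residues with a side-chain hydroxyl.
Matching residues: S1, S2, Y5, T7, T8, Y11, S14, Y16, Y17, Y18, T19, Y22, T23.

13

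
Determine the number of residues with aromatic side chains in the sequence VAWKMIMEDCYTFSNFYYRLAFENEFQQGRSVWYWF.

12

The aromatic amino acids are Phe (F, benzyl), Trp (W, indole), and Tyr (Y, phenol).
Matching residues: W3, Y11, F13, F16, Y17, Y18, F22, F26, W33, Y34, W35, F36.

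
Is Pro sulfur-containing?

No

Cysteine (C, thiol) and methionine (M, thioether) are the two sulfur-containing amino acids.
Proline is not in this group.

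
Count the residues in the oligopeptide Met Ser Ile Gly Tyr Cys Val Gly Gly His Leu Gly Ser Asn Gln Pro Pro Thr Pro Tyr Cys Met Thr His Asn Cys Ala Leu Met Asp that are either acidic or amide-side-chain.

4

Acidic: D, E. Amide-side-chain: N, Q.
Acidic residues here: Asp30 (1).
Amide-side-chain residues here: Asn14, Gln15, Asn25 (3).
The two groups share no amino acid, so total = 1 + 3 = 4.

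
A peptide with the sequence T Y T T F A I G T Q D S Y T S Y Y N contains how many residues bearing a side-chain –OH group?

The –OH-bearing residues are Ser, Thr (aliphatic alcohols), and Tyr (phenol).
Matching residues: T1, Y2, T3, T4, T9, S12, Y13, T14, S15, Y16, Y17.

11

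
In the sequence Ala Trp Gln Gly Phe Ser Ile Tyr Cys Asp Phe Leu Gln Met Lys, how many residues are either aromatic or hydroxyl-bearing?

Aromatic: F, W, Y. Hydroxyl-bearing: S, T, Y.
Aromatic residues here: Trp2, Phe5, Tyr8, Phe11 (4).
Hydroxyl-bearing residues here: Ser6, Tyr8 (2).
Y is in both groups, so the 1 Y residue must not be double-counted.
Total = 4 + 2 − 1 = 5.

5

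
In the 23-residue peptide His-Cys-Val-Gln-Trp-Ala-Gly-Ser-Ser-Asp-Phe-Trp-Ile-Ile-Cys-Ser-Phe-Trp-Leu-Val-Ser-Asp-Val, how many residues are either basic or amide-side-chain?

Basic: H, K, R. Amide-side-chain: N, Q.
Basic residues here: His1 (1).
Amide-side-chain residues here: Gln4 (1).
The two groups share no amino acid, so total = 1 + 1 = 2.

2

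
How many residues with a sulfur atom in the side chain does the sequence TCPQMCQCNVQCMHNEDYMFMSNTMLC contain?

Cysteine (C, thiol) and methionine (M, thioether) are the two sulfur-containing amino acids.
Matching residues: C2, M5, C6, C8, C12, M13, M19, M21, M25, C27.

10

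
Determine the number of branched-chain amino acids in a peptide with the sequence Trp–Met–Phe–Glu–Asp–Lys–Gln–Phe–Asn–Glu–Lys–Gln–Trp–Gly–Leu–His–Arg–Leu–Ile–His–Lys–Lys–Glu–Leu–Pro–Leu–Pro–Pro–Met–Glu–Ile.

V, L, and I make up the branched-chain aliphatic group.
Matching residues: Leu15, Leu18, Ile19, Leu24, Leu26, Ile31.

6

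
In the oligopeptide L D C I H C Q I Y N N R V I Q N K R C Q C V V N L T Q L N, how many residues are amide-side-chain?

9

The amide-side-chain residues are Asn (N) and Gln (Q).
Matching residues: Q7, N10, N11, Q15, N16, Q20, N24, Q27, N29.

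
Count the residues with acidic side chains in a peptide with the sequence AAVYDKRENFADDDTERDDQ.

The acidic residues are Asp (D) and Glu (E), whose side chains end in a carboxylate group.
Matching residues: D5, E8, D12, D13, D14, E16, D18, D19.

8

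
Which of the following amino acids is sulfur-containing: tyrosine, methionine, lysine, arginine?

methionine

The sulfur-bearing residues are cysteine (–SH) and methionine (–S–CH₃).
Of the listed options, only methionine belongs to this group.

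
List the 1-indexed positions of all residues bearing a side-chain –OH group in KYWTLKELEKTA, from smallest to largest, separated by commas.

The –OH-bearing residues are Ser, Thr (aliphatic alcohols), and Tyr (phenol).
Matching residues: Y2, T4, T11.

2, 4, 11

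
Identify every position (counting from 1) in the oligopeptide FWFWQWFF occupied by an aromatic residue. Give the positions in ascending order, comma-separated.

1, 2, 3, 4, 6, 7, 8

The aromatic amino acids are Phe (F, benzyl), Trp (W, indole), and Tyr (Y, phenol).
Matching residues: F1, W2, F3, W4, W6, F7, F8.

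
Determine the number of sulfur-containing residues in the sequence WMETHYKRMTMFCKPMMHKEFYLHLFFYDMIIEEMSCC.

10

The sulfur-bearing residues are cysteine (–SH) and methionine (–S–CH₃).
Matching residues: M2, M9, M11, C13, M16, M17, M30, M35, C37, C38.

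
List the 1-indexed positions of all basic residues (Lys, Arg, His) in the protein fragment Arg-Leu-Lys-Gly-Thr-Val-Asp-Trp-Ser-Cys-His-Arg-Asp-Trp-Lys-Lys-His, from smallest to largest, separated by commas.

Matching residues: Arg1, Lys3, His11, Arg12, Lys15, Lys16, His17.

1, 3, 11, 12, 15, 16, 17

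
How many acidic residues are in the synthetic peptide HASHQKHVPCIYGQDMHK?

Aspartate (D) and glutamate (E) have carboxylic-acid side chains and are the acidic amino acids.
Matching residues: D15.

1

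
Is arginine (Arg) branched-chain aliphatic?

Valine (V), leucine (L), and isoleucine (I) are the branched-chain amino acids.
Arginine is not in this group.

No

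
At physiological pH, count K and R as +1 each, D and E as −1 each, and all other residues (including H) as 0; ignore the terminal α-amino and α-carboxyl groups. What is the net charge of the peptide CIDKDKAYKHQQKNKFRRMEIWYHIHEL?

Positive (K, R): K4, K6, K9, K13, K15, R17, R18 → +7.
Negative (D, E): D3, D5, E20, E27 → −4.
Net charge = (+7) + (−4) = +3.

+3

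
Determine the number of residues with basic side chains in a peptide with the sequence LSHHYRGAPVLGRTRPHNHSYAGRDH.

9

K, R, and H are the three residues with basic side chains (ε-amine, guanidinium, and imidazole respectively).
Matching residues: H3, H4, R6, R13, R15, H17, H19, R24, H26.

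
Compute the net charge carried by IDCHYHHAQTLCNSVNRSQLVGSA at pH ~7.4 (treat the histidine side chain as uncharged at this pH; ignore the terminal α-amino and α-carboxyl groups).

0

The side chains ionized at physiological pH are Lys/Arg (+1) and Asp/Glu (−1); with His treated as neutral, nothing else contributes.
Positive (K, R): R17 → +1.
Negative (D, E): D2 → −1.
Net charge = (+1) + (−1) = 0.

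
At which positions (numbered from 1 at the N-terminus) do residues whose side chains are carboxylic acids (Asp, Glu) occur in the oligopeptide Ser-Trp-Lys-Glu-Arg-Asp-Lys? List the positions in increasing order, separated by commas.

4, 6

Matching residues: Glu4, Asp6.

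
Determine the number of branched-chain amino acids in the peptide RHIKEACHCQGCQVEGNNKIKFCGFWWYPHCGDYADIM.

4

Valine (V), leucine (L), and isoleucine (I) are the branched-chain amino acids.
Matching residues: I3, V14, I20, I37.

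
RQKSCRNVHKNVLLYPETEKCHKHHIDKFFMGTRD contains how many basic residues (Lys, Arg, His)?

12

Matching residues: R1, K3, R6, H9, K10, K20, H22, K23, H24, H25, K28, R34.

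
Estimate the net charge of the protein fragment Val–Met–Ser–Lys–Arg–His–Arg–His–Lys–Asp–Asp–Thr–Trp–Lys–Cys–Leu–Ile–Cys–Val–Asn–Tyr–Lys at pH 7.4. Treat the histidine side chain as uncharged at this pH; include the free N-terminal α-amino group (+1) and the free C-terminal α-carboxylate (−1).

The side chains ionized at physiological pH are Lys/Arg (+1) and Asp/Glu (−1); with His treated as neutral, nothing else contributes.
Positive (K, R): Lys4, Arg5, Arg7, Lys9, Lys14, Lys22 → +6.
Negative (D, E): Asp10, Asp11 → −2.
The N-terminus (+1) and C-terminus (−1) cancel.
Net charge = (+6) + (−2) = +4.

+4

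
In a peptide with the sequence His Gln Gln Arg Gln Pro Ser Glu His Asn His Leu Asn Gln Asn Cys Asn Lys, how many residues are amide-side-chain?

Only N (asparagine) and Q (glutamine) carry a side-chain carboxamide.
Matching residues: Gln2, Gln3, Gln5, Asn10, Asn13, Gln14, Asn15, Asn17.

8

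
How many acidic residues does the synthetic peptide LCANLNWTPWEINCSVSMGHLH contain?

Only D (aspartate) and E (glutamate) carry a side-chain carboxylic acid.
Matching residues: E11.

1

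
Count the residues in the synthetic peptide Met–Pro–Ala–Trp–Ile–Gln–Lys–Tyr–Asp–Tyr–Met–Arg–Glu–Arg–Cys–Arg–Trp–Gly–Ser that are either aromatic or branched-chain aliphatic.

Aromatic: F, W, Y. Branched-chain aliphatic: I, L, V.
Aromatic residues here: Trp4, Tyr8, Tyr10, Trp17 (4).
Branched-chain aliphatic residues here: Ile5 (1).
The two groups share no amino acid, so total = 4 + 1 = 5.

5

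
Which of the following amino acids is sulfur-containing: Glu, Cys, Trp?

Cys

The sulfur-bearing residues are cysteine (–SH) and methionine (–S–CH₃).
Of the listed options, only Cys belongs to this group.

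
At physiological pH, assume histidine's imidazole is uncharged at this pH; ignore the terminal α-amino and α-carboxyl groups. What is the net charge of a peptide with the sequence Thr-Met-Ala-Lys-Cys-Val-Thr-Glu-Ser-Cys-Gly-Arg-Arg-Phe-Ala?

+2

The side chains ionized at physiological pH are Lys/Arg (+1) and Asp/Glu (−1); with His treated as neutral, nothing else contributes.
Positive (K, R): Lys4, Arg12, Arg13 → +3.
Negative (D, E): Glu8 → −1.
Net charge = (+3) + (−1) = +2.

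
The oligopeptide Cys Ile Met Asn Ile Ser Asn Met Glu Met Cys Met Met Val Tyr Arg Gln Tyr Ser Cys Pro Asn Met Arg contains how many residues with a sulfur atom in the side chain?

Only Cys (C) and Met (M) have a sulfur atom in the side chain.
Matching residues: Cys1, Met3, Met8, Met10, Cys11, Met12, Met13, Cys20, Met23.

9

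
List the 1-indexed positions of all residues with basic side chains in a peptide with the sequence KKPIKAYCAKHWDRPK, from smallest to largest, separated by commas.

Lysine (K), arginine (R), and histidine (H) have basic, nitrogen-containing side chains.
Matching residues: K1, K2, K5, K10, H11, R14, K16.

1, 2, 5, 10, 11, 14, 16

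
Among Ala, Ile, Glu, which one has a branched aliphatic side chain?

Ile

V, L, and I make up the branched-chain aliphatic group.
Of the listed options, only Ile belongs to this group.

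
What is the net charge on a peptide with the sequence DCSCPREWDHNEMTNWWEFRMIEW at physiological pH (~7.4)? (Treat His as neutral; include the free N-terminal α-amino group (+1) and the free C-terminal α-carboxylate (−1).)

Near pH 7.4, K and R contribute +1 each, D and E contribute −1 each, and every other side chain (His included, as stated) is uncharged.
Positive (K, R): R6, R20 → +2.
Negative (D, E): D1, E7, D9, E12, E18, E23 → −6.
The N-terminus (+1) and C-terminus (−1) cancel.
Net charge = (+2) + (−6) = −4.

-4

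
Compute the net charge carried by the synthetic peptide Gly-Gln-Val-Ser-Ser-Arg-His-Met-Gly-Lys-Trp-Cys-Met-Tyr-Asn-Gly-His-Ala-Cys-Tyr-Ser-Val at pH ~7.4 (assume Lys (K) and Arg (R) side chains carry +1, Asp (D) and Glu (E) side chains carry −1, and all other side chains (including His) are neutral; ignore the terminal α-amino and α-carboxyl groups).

+2

Positive (K, R): Arg6, Lys10 → +2.
Negative (D, E): none → −0.
Net charge = (+2) + (−0) = +2.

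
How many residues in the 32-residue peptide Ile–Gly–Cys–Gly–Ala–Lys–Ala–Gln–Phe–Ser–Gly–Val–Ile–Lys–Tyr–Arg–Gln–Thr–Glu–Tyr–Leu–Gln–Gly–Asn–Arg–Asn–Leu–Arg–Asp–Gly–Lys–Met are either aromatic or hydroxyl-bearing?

Aromatic: F, W, Y. Hydroxyl-bearing: S, T, Y.
Aromatic residues here: Phe9, Tyr15, Tyr20 (3).
Hydroxyl-bearing residues here: Ser10, Tyr15, Thr18, Tyr20 (4).
Y is in both groups, so the 2 Y residues must not be double-counted.
Total = 3 + 4 − 2 = 5.

5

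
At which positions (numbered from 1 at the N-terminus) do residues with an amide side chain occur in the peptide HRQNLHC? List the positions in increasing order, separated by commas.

3, 4

Only N (asparagine) and Q (glutamine) carry a side-chain carboxamide.
Matching residues: Q3, N4.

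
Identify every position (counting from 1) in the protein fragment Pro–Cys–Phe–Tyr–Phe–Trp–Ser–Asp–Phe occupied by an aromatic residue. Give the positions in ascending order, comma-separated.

F, W, and Y each carry an aromatic ring on the side chain.
Matching residues: Phe3, Tyr4, Phe5, Trp6, Phe9.

3, 4, 5, 6, 9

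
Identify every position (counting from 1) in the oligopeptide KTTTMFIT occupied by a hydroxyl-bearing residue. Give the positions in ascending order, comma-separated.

2, 3, 4, 8

S, T, and Y are the three residues with a side-chain hydroxyl.
Matching residues: T2, T3, T4, T8.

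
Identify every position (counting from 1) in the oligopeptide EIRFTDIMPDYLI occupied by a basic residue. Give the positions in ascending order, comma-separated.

3

Matching residues: R3.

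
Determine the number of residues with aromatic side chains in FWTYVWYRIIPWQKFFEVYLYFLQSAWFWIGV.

14

F, W, and Y each carry an aromatic ring on the side chain.
Matching residues: F1, W2, Y4, W6, Y7, W12, F15, F16, Y19, Y21, F22, W27, F28, W29.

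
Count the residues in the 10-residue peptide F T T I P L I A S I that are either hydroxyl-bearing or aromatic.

4

Hydroxyl-bearing: S, T, Y. Aromatic: F, W, Y.
Hydroxyl-bearing residues here: T2, T3, S9 (3).
Aromatic residues here: F1 (1).
(Y belongs to both groups, but none appear in this sequence.) Total = 3 + 1 = 4.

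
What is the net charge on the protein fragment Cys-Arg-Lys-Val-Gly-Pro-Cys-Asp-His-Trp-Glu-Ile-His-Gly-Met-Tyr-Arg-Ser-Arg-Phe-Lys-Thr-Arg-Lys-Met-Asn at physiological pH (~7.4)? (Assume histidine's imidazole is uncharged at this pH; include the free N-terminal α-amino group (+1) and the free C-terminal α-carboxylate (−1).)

The side chains ionized at physiological pH are Lys/Arg (+1) and Asp/Glu (−1); with His treated as neutral, nothing else contributes.
Positive (K, R): Arg2, Lys3, Arg17, Arg19, Lys21, Arg23, Lys24 → +7.
Negative (D, E): Asp8, Glu11 → −2.
The N-terminus (+1) and C-terminus (−1) cancel.
Net charge = (+7) + (−2) = +5.

+5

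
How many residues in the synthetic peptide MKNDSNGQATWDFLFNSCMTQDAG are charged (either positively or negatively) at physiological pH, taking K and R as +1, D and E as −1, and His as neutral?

4

Charged side chains at pH ~7.4: K, R (positive); D, E (negative).
Matching residues: K2, D4, D12, D22.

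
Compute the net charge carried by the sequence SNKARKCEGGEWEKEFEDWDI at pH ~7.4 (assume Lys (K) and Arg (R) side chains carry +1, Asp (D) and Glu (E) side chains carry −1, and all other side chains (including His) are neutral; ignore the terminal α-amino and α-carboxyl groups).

-3

Positive (K, R): K3, R5, K6, K14 → +4.
Negative (D, E): E8, E11, E13, E15, E17, D18, D20 → −7.
Net charge = (+4) + (−7) = −3.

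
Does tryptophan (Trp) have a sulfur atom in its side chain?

No

Only Cys (C) and Met (M) have a sulfur atom in the side chain.
Tryptophan is not in this group.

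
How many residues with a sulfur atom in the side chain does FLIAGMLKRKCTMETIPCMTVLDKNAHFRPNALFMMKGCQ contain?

8

Cysteine (C, thiol) and methionine (M, thioether) are the two sulfur-containing amino acids.
Matching residues: M6, C11, M13, C18, M19, M35, M36, C39.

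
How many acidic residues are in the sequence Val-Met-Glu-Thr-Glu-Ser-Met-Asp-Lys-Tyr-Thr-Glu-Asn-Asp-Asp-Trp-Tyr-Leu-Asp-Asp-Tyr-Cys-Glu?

9

Aspartate (D) and glutamate (E) have carboxylic-acid side chains and are the acidic amino acids.
Matching residues: Glu3, Glu5, Asp8, Glu12, Asp14, Asp15, Asp19, Asp20, Glu23.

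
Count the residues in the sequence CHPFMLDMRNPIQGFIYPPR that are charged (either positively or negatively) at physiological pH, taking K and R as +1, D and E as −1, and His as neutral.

3

Charged side chains at pH ~7.4: K, R (positive); D, E (negative).
Matching residues: D7, R9, R20.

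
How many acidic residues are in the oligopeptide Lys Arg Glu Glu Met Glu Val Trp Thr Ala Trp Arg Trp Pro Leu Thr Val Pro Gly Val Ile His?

Only D (aspartate) and E (glutamate) carry a side-chain carboxylic acid.
Matching residues: Glu3, Glu4, Glu6.

3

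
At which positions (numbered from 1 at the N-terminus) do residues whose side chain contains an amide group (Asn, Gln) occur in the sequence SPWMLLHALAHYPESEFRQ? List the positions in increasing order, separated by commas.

19

Matching residues: Q19.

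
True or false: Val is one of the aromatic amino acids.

False

F, W, and Y each carry an aromatic ring on the side chain.
Valine is not in this group.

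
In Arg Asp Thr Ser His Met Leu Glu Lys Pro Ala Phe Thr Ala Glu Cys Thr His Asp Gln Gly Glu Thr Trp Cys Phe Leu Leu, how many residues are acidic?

Only D (aspartate) and E (glutamate) carry a side-chain carboxylic acid.
Matching residues: Asp2, Glu8, Glu15, Asp19, Glu22.

5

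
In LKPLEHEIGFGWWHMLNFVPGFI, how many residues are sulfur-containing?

Only Cys (C) and Met (M) have a sulfur atom in the side chain.
Matching residues: M15.

1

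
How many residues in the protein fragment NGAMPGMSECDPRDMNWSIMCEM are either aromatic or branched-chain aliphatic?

Aromatic: F, W, Y. Branched-chain aliphatic: I, L, V.
Aromatic residues here: W17 (1).
Branched-chain aliphatic residues here: I19 (1).
The two groups share no amino acid, so total = 1 + 1 = 2.

2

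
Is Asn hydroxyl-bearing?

S, T, and Y are the three residues with a side-chain hydroxyl.
Asparagine is not in this group.

No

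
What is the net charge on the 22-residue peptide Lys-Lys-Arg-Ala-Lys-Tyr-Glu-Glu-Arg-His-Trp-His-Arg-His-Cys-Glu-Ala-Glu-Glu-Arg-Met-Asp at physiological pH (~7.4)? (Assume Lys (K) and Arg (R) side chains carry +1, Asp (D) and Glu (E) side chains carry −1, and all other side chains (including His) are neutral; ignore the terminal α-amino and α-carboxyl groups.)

+1

Positive (K, R): Lys1, Lys2, Arg3, Lys5, Arg9, Arg13, Arg20 → +7.
Negative (D, E): Glu7, Glu8, Glu16, Glu18, Glu19, Asp22 → −6.
Net charge = (+7) + (−6) = +1.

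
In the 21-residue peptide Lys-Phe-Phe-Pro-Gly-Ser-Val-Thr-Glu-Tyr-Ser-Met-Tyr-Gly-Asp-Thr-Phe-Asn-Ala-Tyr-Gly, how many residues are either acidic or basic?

Acidic: D, E. Basic: H, K, R.
Acidic residues here: Glu9, Asp15 (2).
Basic residues here: Lys1 (1).
The two groups share no amino acid, so total = 2 + 1 = 3.

3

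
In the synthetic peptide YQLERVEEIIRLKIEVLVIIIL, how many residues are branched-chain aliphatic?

V, L, and I make up the branched-chain aliphatic group.
Matching residues: L3, V6, I9, I10, L12, I14, V16, L17, V18, I19, I20, I21, L22.

13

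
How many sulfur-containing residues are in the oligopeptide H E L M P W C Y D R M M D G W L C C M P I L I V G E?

7

Cysteine (C, thiol) and methionine (M, thioether) are the two sulfur-containing amino acids.
Matching residues: M4, C7, M11, M12, C17, C18, M19.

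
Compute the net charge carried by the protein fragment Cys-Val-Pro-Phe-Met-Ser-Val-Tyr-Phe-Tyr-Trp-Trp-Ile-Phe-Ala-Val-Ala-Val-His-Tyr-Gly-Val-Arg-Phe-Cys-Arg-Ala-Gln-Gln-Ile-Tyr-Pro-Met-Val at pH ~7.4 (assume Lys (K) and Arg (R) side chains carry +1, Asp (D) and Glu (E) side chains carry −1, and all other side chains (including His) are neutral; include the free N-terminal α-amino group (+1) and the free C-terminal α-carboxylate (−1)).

Positive (K, R): Arg23, Arg26 → +2.
Negative (D, E): none → −0.
The N-terminus (+1) and C-terminus (−1) cancel.
Net charge = (+2) + (−0) = +2.

+2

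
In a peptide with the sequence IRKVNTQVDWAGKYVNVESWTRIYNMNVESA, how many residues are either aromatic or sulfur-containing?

5

Aromatic: F, W, Y. Sulfur-containing: C, M.
Aromatic residues here: W10, Y14, W20, Y24 (4).
Sulfur-containing residues here: M26 (1).
The two groups share no amino acid, so total = 4 + 1 = 5.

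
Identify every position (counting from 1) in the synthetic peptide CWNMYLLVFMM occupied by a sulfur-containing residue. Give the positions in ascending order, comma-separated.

1, 4, 10, 11

Only Cys (C) and Met (M) have a sulfur atom in the side chain.
Matching residues: C1, M4, M10, M11.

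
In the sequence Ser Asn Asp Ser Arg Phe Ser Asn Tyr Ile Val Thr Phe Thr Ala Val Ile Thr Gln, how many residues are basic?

K, R, and H are the three residues with basic side chains (ε-amine, guanidinium, and imidazole respectively).
Matching residues: Arg5.

1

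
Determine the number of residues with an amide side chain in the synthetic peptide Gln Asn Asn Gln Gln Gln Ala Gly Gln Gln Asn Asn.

10

Only N (asparagine) and Q (glutamine) carry a side-chain carboxamide.
Matching residues: Gln1, Asn2, Asn3, Gln4, Gln5, Gln6, Gln9, Gln10, Asn11, Asn12.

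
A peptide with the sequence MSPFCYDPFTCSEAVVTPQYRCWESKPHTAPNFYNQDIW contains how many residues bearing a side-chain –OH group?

9

Serine (S), threonine (T), and tyrosine (Y) each carry a hydroxyl group on the side chain.
Matching residues: S2, Y6, T10, S12, T17, Y20, S25, T29, Y34.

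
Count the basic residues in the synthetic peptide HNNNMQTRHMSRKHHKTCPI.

8

Lysine (K), arginine (R), and histidine (H) have basic, nitrogen-containing side chains.
Matching residues: H1, R8, H9, R12, K13, H14, H15, K16.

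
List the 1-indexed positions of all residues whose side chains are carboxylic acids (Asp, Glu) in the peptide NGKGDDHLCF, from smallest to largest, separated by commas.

5, 6

Matching residues: D5, D6.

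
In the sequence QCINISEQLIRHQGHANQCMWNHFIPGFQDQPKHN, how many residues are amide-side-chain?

Asparagine (N) and glutamine (Q) have uncharged amide side chains.
Matching residues: Q1, N4, Q8, Q13, N17, Q18, N22, Q29, Q31, N35.

10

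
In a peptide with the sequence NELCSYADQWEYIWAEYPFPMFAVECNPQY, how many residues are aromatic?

Phenylalanine (F), tryptophan (W), and tyrosine (Y) have aromatic ring side chains.
Matching residues: Y6, W10, Y12, W14, Y17, F19, F22, Y30.

8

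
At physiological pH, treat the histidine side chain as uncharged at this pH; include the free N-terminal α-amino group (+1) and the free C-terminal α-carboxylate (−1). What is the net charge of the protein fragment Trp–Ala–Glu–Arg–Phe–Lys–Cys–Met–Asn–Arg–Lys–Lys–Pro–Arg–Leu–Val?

Near pH 7.4, K and R contribute +1 each, D and E contribute −1 each, and every other side chain (His included, as stated) is uncharged.
Positive (K, R): Arg4, Lys6, Arg10, Lys11, Lys12, Arg14 → +6.
Negative (D, E): Glu3 → −1.
The N-terminus (+1) and C-terminus (−1) cancel.
Net charge = (+6) + (−1) = +5.

+5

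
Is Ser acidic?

No

The acidic residues are Asp (D) and Glu (E), whose side chains end in a carboxylate group.
Serine is not in this group.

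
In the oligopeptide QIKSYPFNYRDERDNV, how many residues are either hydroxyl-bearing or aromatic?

4

Hydroxyl-bearing: S, T, Y. Aromatic: F, W, Y.
Hydroxyl-bearing residues here: S4, Y5, Y9 (3).
Aromatic residues here: Y5, F7, Y9 (3).
Y is in both groups, so the 2 Y residues must not be double-counted.
Total = 3 + 3 − 2 = 4.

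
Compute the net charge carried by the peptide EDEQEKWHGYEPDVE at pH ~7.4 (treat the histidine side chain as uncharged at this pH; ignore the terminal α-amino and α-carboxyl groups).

The side chains ionized at physiological pH are Lys/Arg (+1) and Asp/Glu (−1); with His treated as neutral, nothing else contributes.
Positive (K, R): K6 → +1.
Negative (D, E): E1, D2, E3, E5, E11, D13, E15 → −7.
Net charge = (+1) + (−7) = −6.

-6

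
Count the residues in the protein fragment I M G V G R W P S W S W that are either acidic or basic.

1

Acidic: D, E. Basic: H, K, R.
Acidic residues here: none (0).
Basic residues here: R6 (1).
The two groups share no amino acid, so total = 0 + 1 = 1.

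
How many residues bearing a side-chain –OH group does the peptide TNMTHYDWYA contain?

The –OH-bearing residues are Ser, Thr (aliphatic alcohols), and Tyr (phenol).
Matching residues: T1, T4, Y6, Y9.

4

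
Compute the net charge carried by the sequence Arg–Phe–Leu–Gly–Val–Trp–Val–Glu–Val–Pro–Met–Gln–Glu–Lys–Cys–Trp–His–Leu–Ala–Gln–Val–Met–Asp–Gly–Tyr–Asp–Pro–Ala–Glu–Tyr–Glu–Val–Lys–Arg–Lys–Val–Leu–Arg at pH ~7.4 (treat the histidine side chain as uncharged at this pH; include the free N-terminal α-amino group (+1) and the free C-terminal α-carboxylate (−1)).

At pH ~7.4 the Lys and Arg side chains are protonated (+1), the Asp and Glu side chains are deprotonated (−1), and with His taken as neutral all other side chains carry no charge.
Positive (K, R): Arg1, Lys14, Lys33, Arg34, Lys35, Arg38 → +6.
Negative (D, E): Glu8, Glu13, Asp23, Asp26, Glu29, Glu31 → −6.
The N-terminus (+1) and C-terminus (−1) cancel.
Net charge = (+6) + (−6) = 0.

0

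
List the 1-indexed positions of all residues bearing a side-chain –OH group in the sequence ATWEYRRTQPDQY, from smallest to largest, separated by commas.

S, T, and Y are the three residues with a side-chain hydroxyl.
Matching residues: T2, Y5, T8, Y13.

2, 5, 8, 13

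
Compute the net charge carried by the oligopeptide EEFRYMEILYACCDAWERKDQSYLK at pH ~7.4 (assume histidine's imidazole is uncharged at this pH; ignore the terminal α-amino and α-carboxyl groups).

-2

Near pH 7.4, K and R contribute +1 each, D and E contribute −1 each, and every other side chain (His included, as stated) is uncharged.
Positive (K, R): R4, R18, K19, K25 → +4.
Negative (D, E): E1, E2, E7, D14, E17, D20 → −6.
Net charge = (+4) + (−6) = −2.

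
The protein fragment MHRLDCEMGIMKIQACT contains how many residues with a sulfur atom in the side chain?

Only Cys (C) and Met (M) have a sulfur atom in the side chain.
Matching residues: M1, C6, M8, M11, C16.

5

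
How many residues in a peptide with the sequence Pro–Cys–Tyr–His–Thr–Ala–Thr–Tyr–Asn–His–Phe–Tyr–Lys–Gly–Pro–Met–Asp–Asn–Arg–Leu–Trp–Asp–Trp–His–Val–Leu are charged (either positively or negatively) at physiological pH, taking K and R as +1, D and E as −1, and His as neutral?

Charged side chains at pH ~7.4: K, R (positive); D, E (negative).
Matching residues: Lys13, Asp17, Arg19, Asp22.

4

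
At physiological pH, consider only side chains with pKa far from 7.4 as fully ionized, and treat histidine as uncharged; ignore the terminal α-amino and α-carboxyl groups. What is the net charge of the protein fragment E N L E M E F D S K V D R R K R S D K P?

0

Near pH 7.4, K and R contribute +1 each, D and E contribute −1 each, and every other side chain (His included, as stated) is uncharged.
Positive (K, R): K10, R13, R14, K15, R16, K19 → +6.
Negative (D, E): E1, E4, E6, D8, D12, D18 → −6.
Net charge = (+6) + (−6) = 0.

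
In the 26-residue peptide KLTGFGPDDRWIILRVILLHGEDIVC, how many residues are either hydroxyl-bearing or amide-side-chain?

Hydroxyl-bearing: S, T, Y. Amide-side-chain: N, Q.
Hydroxyl-bearing residues here: T3 (1).
Amide-side-chain residues here: none (0).
The two groups share no amino acid, so total = 1 + 0 = 1.

1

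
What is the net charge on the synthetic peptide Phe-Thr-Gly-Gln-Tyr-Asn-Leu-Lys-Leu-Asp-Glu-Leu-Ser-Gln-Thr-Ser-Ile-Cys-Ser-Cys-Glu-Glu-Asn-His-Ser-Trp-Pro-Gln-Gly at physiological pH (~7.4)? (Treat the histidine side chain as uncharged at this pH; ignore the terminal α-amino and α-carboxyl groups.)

At pH ~7.4 the Lys and Arg side chains are protonated (+1), the Asp and Glu side chains are deprotonated (−1), and with His taken as neutral all other side chains carry no charge.
Positive (K, R): Lys8 → +1.
Negative (D, E): Asp10, Glu11, Glu21, Glu22 → −4.
Net charge = (+1) + (−4) = −3.

-3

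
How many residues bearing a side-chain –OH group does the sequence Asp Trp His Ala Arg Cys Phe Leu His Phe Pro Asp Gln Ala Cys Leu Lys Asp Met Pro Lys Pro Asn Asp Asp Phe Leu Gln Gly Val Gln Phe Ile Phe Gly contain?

0

S, T, and Y are the three residues with a side-chain hydroxyl.
None of the 35 residues belong to this group.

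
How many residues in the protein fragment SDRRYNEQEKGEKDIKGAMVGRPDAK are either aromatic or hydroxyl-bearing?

Aromatic: F, W, Y. Hydroxyl-bearing: S, T, Y.
Aromatic residues here: Y5 (1).
Hydroxyl-bearing residues here: S1, Y5 (2).
Y is in both groups, so the 1 Y residue must not be double-counted.
Total = 1 + 2 − 1 = 2.

2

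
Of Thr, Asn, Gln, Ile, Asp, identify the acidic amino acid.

Asp

Aspartate (D) and glutamate (E) have carboxylic-acid side chains and are the acidic amino acids.
Of the listed options, only Asp belongs to this group.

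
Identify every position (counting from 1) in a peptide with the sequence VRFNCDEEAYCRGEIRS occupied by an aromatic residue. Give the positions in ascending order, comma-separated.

3, 10

Phenylalanine (F), tryptophan (W), and tyrosine (Y) have aromatic ring side chains.
Matching residues: F3, Y10.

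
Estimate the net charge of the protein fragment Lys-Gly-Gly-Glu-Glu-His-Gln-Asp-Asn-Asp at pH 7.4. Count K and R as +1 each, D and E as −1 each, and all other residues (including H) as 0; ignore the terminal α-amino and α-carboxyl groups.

-3

Positive (K, R): Lys1 → +1.
Negative (D, E): Glu4, Glu5, Asp8, Asp10 → −4.
Net charge = (+1) + (−4) = −3.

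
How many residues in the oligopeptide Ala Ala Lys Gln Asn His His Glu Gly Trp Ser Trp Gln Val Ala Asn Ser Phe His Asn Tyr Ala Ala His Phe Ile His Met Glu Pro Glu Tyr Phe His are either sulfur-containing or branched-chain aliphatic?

Sulfur-containing: C, M. Branched-chain aliphatic: I, L, V.
Sulfur-containing residues here: Met28 (1).
Branched-chain aliphatic residues here: Val14, Ile26 (2).
The two groups share no amino acid, so total = 1 + 2 = 3.

3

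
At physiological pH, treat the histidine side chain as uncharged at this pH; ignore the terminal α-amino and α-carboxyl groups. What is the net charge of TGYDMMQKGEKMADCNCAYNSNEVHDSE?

At pH ~7.4 the Lys and Arg side chains are protonated (+1), the Asp and Glu side chains are deprotonated (−1), and with His taken as neutral all other side chains carry no charge.
Positive (K, R): K8, K11 → +2.
Negative (D, E): D4, E10, D14, E23, D26, E28 → −6.
Net charge = (+2) + (−6) = −4.

-4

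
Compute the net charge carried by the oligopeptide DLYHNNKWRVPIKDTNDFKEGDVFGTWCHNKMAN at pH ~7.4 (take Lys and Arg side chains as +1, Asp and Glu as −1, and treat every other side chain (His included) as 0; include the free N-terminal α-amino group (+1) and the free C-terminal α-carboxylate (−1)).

Positive (K, R): K7, R9, K13, K19, K31 → +5.
Negative (D, E): D1, D14, D17, E20, D22 → −5.
The N-terminus (+1) and C-terminus (−1) cancel.
Net charge = (+5) + (−5) = 0.

0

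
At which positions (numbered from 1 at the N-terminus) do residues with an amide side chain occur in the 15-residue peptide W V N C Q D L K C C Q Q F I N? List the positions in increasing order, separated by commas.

3, 5, 11, 12, 15

The amide-side-chain residues are Asn (N) and Gln (Q).
Matching residues: N3, Q5, Q11, Q12, N15.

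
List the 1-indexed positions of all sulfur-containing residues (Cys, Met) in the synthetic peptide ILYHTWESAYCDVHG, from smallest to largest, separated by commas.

Matching residues: C11.

11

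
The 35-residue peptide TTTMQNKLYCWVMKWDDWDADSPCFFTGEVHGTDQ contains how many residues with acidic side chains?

The acidic residues are Asp (D) and Glu (E), whose side chains end in a carboxylate group.
Matching residues: D16, D17, D19, D21, E29, D34.

6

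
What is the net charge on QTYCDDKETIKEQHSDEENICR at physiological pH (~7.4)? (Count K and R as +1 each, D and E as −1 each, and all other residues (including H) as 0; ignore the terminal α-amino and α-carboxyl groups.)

Positive (K, R): K7, K11, R22 → +3.
Negative (D, E): D5, D6, E8, E12, D16, E17, E18 → −7.
Net charge = (+3) + (−7) = −4.

-4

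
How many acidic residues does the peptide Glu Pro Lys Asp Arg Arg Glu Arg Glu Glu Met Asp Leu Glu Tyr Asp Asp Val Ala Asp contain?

10

Aspartate (D) and glutamate (E) have carboxylic-acid side chains and are the acidic amino acids.
Matching residues: Glu1, Asp4, Glu7, Glu9, Glu10, Asp12, Glu14, Asp16, Asp17, Asp20.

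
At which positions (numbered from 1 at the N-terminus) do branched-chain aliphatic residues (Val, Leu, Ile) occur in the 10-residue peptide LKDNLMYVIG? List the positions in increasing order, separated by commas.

Matching residues: L1, L5, V8, I9.

1, 5, 8, 9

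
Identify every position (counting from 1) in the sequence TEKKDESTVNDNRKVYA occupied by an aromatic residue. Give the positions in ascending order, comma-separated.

The aromatic amino acids are Phe (F, benzyl), Trp (W, indole), and Tyr (Y, phenol).
Matching residues: Y16.

16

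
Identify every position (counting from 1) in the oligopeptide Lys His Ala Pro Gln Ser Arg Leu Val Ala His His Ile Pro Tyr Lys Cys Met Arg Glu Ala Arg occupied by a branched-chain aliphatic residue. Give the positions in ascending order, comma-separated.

8, 9, 13

The BCAAs are Val, Leu, and Ile — aliphatic side chains with a branch point.
Matching residues: Leu8, Val9, Ile13.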